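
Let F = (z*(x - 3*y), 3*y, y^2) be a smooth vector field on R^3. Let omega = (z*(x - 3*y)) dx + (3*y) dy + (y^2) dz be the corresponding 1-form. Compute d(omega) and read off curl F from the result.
d(omega) = (2*y) dy ∧ dz + (x - 3*y) dz ∧ dx + (3*z) dx ∧ dy; curl F = (2*y, x - 3*y, 3*z)

d omega = sum_{i<j} (∂f_j/∂x_i - ∂f_i/∂x_j) dx_i ∧ dx_j. Under the identification (dy ∧ dz, dz ∧ dx, dx ∧ dy) ↔ (e_x, e_y, e_z), the coefficients are exactly the components of curl F. Compute:
  ∂R/∂y - ∂Q/∂z = (2*y) - (0) = 2*y
  ∂P/∂z - ∂R/∂x = (x - 3*y) - (0) = x - 3*y
  ∂Q/∂x - ∂P/∂y = (0) - (-3*z) = 3*z.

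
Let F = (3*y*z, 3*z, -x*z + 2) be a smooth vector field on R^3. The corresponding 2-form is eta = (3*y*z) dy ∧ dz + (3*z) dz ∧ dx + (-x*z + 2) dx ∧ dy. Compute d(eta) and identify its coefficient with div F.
d(eta) = (-x) dx ∧ dy ∧ dz; div F = -x

For a 2-form in R^3 of the form above, applying d gives a 3-form with coefficient ∂P/∂x + ∂Q/∂y + ∂R/∂z:
  ∂P/∂x = 0
  ∂Q/∂y = 0
  ∂R/∂z = -x
Sum = -x, which is exactly div F.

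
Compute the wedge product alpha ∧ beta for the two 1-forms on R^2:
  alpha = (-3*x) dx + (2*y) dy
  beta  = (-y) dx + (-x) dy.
alpha ∧ beta = (3*x^2 + 2*y^2) dx ∧ dy

Distribute the wedge, using dx_i ∧ dx_j = -dx_j ∧ dx_i and dx_i ∧ dx_i = 0. For each pair (i, j) with i < j, the coefficient of dx_i ∧ dx_j in alpha ∧ beta is (alpha_i * beta_j - alpha_j * beta_i). Collecting: alpha ∧ beta = (3*x^2 + 2*y^2) dx ∧ dy.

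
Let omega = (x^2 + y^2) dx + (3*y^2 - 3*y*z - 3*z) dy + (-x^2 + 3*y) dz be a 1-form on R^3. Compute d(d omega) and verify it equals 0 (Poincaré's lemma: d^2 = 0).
d(d omega) = 0

Step 1: d omega = sum_{i<j} (∂f_j/∂x_i - ∂f_i/∂x_j) dx_i ∧ dx_j:
  coeff of dx ∧ dy: -2*y
  coeff of dx ∧ dz: -2*x
  coeff of dy ∧ dz: 3*y + 6
Step 2: Apply d again to each 2-form coefficient. The only possible 3-form in R^3 is dx ∧ dy ∧ dz, with coefficient
  ∂(coeff of dy∧dz)/∂x - ∂(coeff of dx∧dz)/∂y + ∂(coeff of dx∧dy)/∂z
  = ∂/∂x (3*y + 6) - ∂/∂y (-2*x) + ∂/∂z (-2*y).
Each of these terms simplifies to sums of mixed partials that cancel in pairs. The result is 0 (by equality of mixed partials for smooth functions — Schwarz / Clairaut).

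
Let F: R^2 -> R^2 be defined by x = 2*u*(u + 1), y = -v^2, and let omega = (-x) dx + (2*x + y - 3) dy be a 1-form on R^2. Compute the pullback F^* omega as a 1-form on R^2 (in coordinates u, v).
F^* omega = (4*u*(-2*u^2 - 3*u - 1)) du + (2*v*(-4*u^2 - 4*u + v^2 + 3)) dv

Using F^*(f dg) = (f ∘ F) d(g ∘ F), substitute each coordinate x_i by F_i(u, v) in f_i, and replace dx_i by d F_i = (∂F_i/∂u) du + (∂F_i/∂v) dv.
  For the x component: f_1(F) = 2*u*(-u - 1); d F_1 = (4*u + 2) du + (0) dv
  For the y component: f_2(F) = 4*u^2 + 4*u - v^2 - 3; d F_2 = (0) du + (-2*v) dv
Combining and collecting du, dv coefficients:
  coeff of du: 4*u*(-2*u^2 - 3*u - 1)
  coeff of dv: 2*v*(-4*u^2 - 4*u + v^2 + 3)
F^* omega = (4*u*(-2*u^2 - 3*u - 1)) du + (2*v*(-4*u^2 - 4*u + v^2 + 3)) dv.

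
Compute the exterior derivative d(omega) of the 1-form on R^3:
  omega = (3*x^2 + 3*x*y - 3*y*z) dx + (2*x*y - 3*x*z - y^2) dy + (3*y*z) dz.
d(omega) = (-3*x + 2*y) dx ∧ dy + (3*y) dx ∧ dz + (3*x + 3*z) dy ∧ dz

For a 1-form omega = sum_i f_i dx_i, the exterior derivative is
  d(omega) = sum_{i < j} (∂f_j/∂x_i - ∂f_i/∂x_j) dx_i ∧ dx_j.
  coefficient of dx ∧ dy: ∂f_2/∂x - ∂f_1/∂y = ∂(2*x*y - 3*x*z - y^2)/∂x - ∂(3*x^2 + 3*x*y - 3*y*z)/∂y = -3*x + 2*y
  coefficient of dx ∧ dz: ∂f_3/∂x - ∂f_1/∂z = ∂(3*y*z)/∂x - ∂(3*x^2 + 3*x*y - 3*y*z)/∂z = 3*y
  coefficient of dy ∧ dz: ∂f_3/∂y - ∂f_2/∂z = ∂(3*y*z)/∂y - ∂(2*x*y - 3*x*z - y^2)/∂z = 3*x + 3*z
Assembling: d(omega) = (-3*x + 2*y) dx ∧ dy + (3*y) dx ∧ dz + (3*x + 3*z) dy ∧ dz.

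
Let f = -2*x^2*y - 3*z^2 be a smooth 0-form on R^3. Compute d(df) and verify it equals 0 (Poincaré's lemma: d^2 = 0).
d(df) = 0

Step 1: df = sum_i (∂f/∂x_i) dx_i = (-4*x*y) dx + (-2*x^2) dy + (-6*z) dz.
Step 2: Apply d again. Using the 1-form formula, the coefficient of dx ∧ dy in d(df) is ∂^2 f/∂x ∂y - ∂^2 f/∂y ∂x = (-4*x) - (-4*x) = 0 (equality of mixed partials for smooth f).
Similarly for dx ∧ dz and dy ∧ dz — all coefficients vanish. So d(df) = 0.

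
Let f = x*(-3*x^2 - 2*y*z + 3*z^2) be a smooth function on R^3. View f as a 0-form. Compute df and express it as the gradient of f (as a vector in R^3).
df = (-9*x^2 - 2*y*z + 3*z^2) dx + (-2*x*z) dy + (2*x*(-y + 3*z)) dz; grad f = (-9*x^2 - 2*y*z + 3*z^2, -2*x*z, 2*x*(-y + 3*z))

For a 0-form f, d f = (∂f/∂x) dx + (∂f/∂y) dy + (∂f/∂z) dz. The components of the vector representation are exactly the entries of grad f in Cartesian coordinates:
  ∂f/∂x = -9*x^2 - 2*y*z + 3*z^2
  ∂f/∂y = -2*x*z
  ∂f/∂z = 2*x*(-y + 3*z).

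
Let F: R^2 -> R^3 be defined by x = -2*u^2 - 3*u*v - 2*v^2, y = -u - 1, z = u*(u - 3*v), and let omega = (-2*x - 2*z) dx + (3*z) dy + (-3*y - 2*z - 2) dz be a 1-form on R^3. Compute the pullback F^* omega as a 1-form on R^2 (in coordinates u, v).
F^* omega = (-12*u^3 - 36*u^2*v + 3*u^2 - 70*u*v^2 + 2*u - 12*v^3 - 3*v) du + (-62*u^2*v - 9*u^2 - 60*u*v^2 - 3*u - 16*v^3) dv

Using F^*(f dg) = (f ∘ F) d(g ∘ F), substitute each coordinate x_i by F_i(u, v) in f_i, and replace dx_i by d F_i = (∂F_i/∂u) du + (∂F_i/∂v) dv.
  For the x component: f_1(F) = 2*u^2 + 12*u*v + 4*v^2; d F_1 = (-4*u - 3*v) du + (-3*u - 4*v) dv
  For the y component: f_2(F) = 3*u*(u - 3*v); d F_2 = (-1) du + (0) dv
  For the z component: f_3(F) = -2*u^2 + 6*u*v + 3*u + 1; d F_3 = (2*u - 3*v) du + (-3*u) dv
Combining and collecting du, dv coefficients:
  coeff of du: -12*u^3 - 36*u^2*v + 3*u^2 - 70*u*v^2 + 2*u - 12*v^3 - 3*v
  coeff of dv: -62*u^2*v - 9*u^2 - 60*u*v^2 - 3*u - 16*v^3
F^* omega = (-12*u^3 - 36*u^2*v + 3*u^2 - 70*u*v^2 + 2*u - 12*v^3 - 3*v) du + (-62*u^2*v - 9*u^2 - 60*u*v^2 - 3*u - 16*v^3) dv.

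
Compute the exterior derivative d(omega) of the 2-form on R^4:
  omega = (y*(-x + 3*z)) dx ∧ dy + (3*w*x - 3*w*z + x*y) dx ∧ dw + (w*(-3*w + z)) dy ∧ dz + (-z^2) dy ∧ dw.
d(omega) = (3*y) dx ∧ dy ∧ dz + (-x) dx ∧ dy ∧ dw + (3*w) dx ∧ dz ∧ dw + (-6*w + 3*z) dy ∧ dz ∧ dw

For a 2-form omega = sum_{i<j} g_{ij} dx_i ∧ dx_j, the exterior derivative is
  d(omega) = sum_{i<j} d(g_{ij}) ∧ dx_i ∧ dx_j = sum_{i<j, k} (∂g_{ij}/∂x_k) dx_k ∧ dx_i ∧ dx_j.
Expand each term, using dx_k ∧ dx_i ∧ dx_j = sgn(permutation) dx_{(a)} ∧ dx_{(b)} ∧ dx_{(c)} with (a < b < c) sorted:
  d(y*(-x + 3*z)) includes (∂/∂z)(y*(-x + 3*z)) dz = (3*y) dz, which multiplied by dx ∧ dy gives (3*y) dx ∧ dy ∧ dz
  d(3*w*x - 3*w*z + x*y) includes (∂/∂y)(3*w*x - 3*w*z + x*y) dy = (x) dy, which multiplied by dx ∧ dw gives (-x) dx ∧ dy ∧ dw
  d(3*w*x - 3*w*z + x*y) includes (∂/∂z)(3*w*x - 3*w*z + x*y) dz = (-3*w) dz, which multiplied by dx ∧ dw gives (3*w) dx ∧ dz ∧ dw
  d(w*(-3*w + z)) includes (∂/∂w)(w*(-3*w + z)) dw = (-6*w + z) dw, which multiplied by dy ∧ dz gives (-6*w + z) dy ∧ dz ∧ dw
  d(-z^2) includes (∂/∂z)(-z^2) dz = (-2*z) dz, which multiplied by dy ∧ dw gives (2*z) dy ∧ dz ∧ dw
Collecting like 3-forms: d(omega) = (3*y) dx ∧ dy ∧ dz + (-x) dx ∧ dy ∧ dw + (3*w) dx ∧ dz ∧ dw + (-6*w + 3*z) dy ∧ dz ∧ dw.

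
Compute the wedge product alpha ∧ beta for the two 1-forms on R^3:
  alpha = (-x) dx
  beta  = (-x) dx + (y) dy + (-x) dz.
alpha ∧ beta = (-x*y) dx ∧ dy + (x^2) dx ∧ dz

Distribute the wedge, using dx_i ∧ dx_j = -dx_j ∧ dx_i and dx_i ∧ dx_i = 0. For each pair (i, j) with i < j, the coefficient of dx_i ∧ dx_j in alpha ∧ beta is (alpha_i * beta_j - alpha_j * beta_i). Collecting: alpha ∧ beta = (-x*y) dx ∧ dy + (x^2) dx ∧ dz.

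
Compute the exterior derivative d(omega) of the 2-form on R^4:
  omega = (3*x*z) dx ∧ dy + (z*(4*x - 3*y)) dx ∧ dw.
d(omega) = (3*x) dx ∧ dy ∧ dz + (3*z) dx ∧ dy ∧ dw + (-4*x + 3*y) dx ∧ dz ∧ dw

For a 2-form omega = sum_{i<j} g_{ij} dx_i ∧ dx_j, the exterior derivative is
  d(omega) = sum_{i<j} d(g_{ij}) ∧ dx_i ∧ dx_j = sum_{i<j, k} (∂g_{ij}/∂x_k) dx_k ∧ dx_i ∧ dx_j.
Expand each term, using dx_k ∧ dx_i ∧ dx_j = sgn(permutation) dx_{(a)} ∧ dx_{(b)} ∧ dx_{(c)} with (a < b < c) sorted:
  d(3*x*z) includes (∂/∂z)(3*x*z) dz = (3*x) dz, which multiplied by dx ∧ dy gives (3*x) dx ∧ dy ∧ dz
  d(z*(4*x - 3*y)) includes (∂/∂y)(z*(4*x - 3*y)) dy = (-3*z) dy, which multiplied by dx ∧ dw gives (3*z) dx ∧ dy ∧ dw
  d(z*(4*x - 3*y)) includes (∂/∂z)(z*(4*x - 3*y)) dz = (4*x - 3*y) dz, which multiplied by dx ∧ dw gives (-4*x + 3*y) dx ∧ dz ∧ dw
Collecting like 3-forms: d(omega) = (3*x) dx ∧ dy ∧ dz + (3*z) dx ∧ dy ∧ dw + (-4*x + 3*y) dx ∧ dz ∧ dw.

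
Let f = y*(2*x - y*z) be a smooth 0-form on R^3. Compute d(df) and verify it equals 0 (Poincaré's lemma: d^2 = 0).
d(df) = 0

Step 1: df = sum_i (∂f/∂x_i) dx_i = (2*y) dx + (2*x - 2*y*z) dy + (-y^2) dz.
Step 2: Apply d again. Using the 1-form formula, the coefficient of dx ∧ dy in d(df) is ∂^2 f/∂x ∂y - ∂^2 f/∂y ∂x = (2) - (2) = 0 (equality of mixed partials for smooth f).
Similarly for dx ∧ dz and dy ∧ dz — all coefficients vanish. So d(df) = 0.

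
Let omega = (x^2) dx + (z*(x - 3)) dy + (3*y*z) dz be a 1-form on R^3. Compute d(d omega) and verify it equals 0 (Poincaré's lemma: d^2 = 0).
d(d omega) = 0

Step 1: d omega = sum_{i<j} (∂f_j/∂x_i - ∂f_i/∂x_j) dx_i ∧ dx_j:
  coeff of dx ∧ dy: z
  coeff of dx ∧ dz: 0
  coeff of dy ∧ dz: -x + 3*z + 3
Step 2: Apply d again to each 2-form coefficient. The only possible 3-form in R^3 is dx ∧ dy ∧ dz, with coefficient
  ∂(coeff of dy∧dz)/∂x - ∂(coeff of dx∧dz)/∂y + ∂(coeff of dx∧dy)/∂z
  = ∂/∂x (-x + 3*z + 3) - ∂/∂y (0) + ∂/∂z (z).
Each of these terms simplifies to sums of mixed partials that cancel in pairs. The result is 0 (by equality of mixed partials for smooth functions — Schwarz / Clairaut).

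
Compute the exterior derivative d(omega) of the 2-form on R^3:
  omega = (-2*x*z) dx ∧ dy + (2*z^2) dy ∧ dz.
d(omega) = (-2*x) dx ∧ dy ∧ dz

For a 2-form omega = sum_{i<j} g_{ij} dx_i ∧ dx_j, the exterior derivative is
  d(omega) = sum_{i<j} d(g_{ij}) ∧ dx_i ∧ dx_j = sum_{i<j, k} (∂g_{ij}/∂x_k) dx_k ∧ dx_i ∧ dx_j.
Expand each term, using dx_k ∧ dx_i ∧ dx_j = sgn(permutation) dx_{(a)} ∧ dx_{(b)} ∧ dx_{(c)} with (a < b < c) sorted:
  d(-2*x*z) includes (∂/∂z)(-2*x*z) dz = (-2*x) dz, which multiplied by dx ∧ dy gives (-2*x) dx ∧ dy ∧ dz
Collecting like 3-forms: d(omega) = (-2*x) dx ∧ dy ∧ dz.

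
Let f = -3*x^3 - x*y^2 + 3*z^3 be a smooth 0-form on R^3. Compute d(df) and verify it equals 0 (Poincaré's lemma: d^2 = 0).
d(df) = 0

Step 1: df = sum_i (∂f/∂x_i) dx_i = (-9*x^2 - y^2) dx + (-2*x*y) dy + (9*z^2) dz.
Step 2: Apply d again. Using the 1-form formula, the coefficient of dx ∧ dy in d(df) is ∂^2 f/∂x ∂y - ∂^2 f/∂y ∂x = (-2*y) - (-2*y) = 0 (equality of mixed partials for smooth f).
Similarly for dx ∧ dz and dy ∧ dz — all coefficients vanish. So d(df) = 0.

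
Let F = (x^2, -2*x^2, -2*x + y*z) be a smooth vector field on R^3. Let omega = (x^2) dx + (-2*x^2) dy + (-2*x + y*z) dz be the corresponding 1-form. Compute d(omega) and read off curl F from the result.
d(omega) = (z) dy ∧ dz + (2) dz ∧ dx + (-4*x) dx ∧ dy; curl F = (z, 2, -4*x)

d omega = sum_{i<j} (∂f_j/∂x_i - ∂f_i/∂x_j) dx_i ∧ dx_j. Under the identification (dy ∧ dz, dz ∧ dx, dx ∧ dy) ↔ (e_x, e_y, e_z), the coefficients are exactly the components of curl F. Compute:
  ∂R/∂y - ∂Q/∂z = (z) - (0) = z
  ∂P/∂z - ∂R/∂x = (0) - (-2) = 2
  ∂Q/∂x - ∂P/∂y = (-4*x) - (0) = -4*x.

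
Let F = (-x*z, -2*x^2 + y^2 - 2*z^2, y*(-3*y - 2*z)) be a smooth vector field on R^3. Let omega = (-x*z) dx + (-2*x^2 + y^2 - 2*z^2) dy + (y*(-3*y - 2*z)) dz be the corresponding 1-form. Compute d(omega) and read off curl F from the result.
d(omega) = (-6*y + 2*z) dy ∧ dz + (-x) dz ∧ dx + (-4*x) dx ∧ dy; curl F = (-6*y + 2*z, -x, -4*x)

d omega = sum_{i<j} (∂f_j/∂x_i - ∂f_i/∂x_j) dx_i ∧ dx_j. Under the identification (dy ∧ dz, dz ∧ dx, dx ∧ dy) ↔ (e_x, e_y, e_z), the coefficients are exactly the components of curl F. Compute:
  ∂R/∂y - ∂Q/∂z = (-6*y - 2*z) - (-4*z) = -6*y + 2*z
  ∂P/∂z - ∂R/∂x = (-x) - (0) = -x
  ∂Q/∂x - ∂P/∂y = (-4*x) - (0) = -4*x.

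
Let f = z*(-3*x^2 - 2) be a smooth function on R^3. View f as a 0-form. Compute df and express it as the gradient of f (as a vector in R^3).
df = (-6*x*z) dx + (0) dy + (-3*x^2 - 2) dz; grad f = (-6*x*z, 0, -3*x^2 - 2)

For a 0-form f, d f = (∂f/∂x) dx + (∂f/∂y) dy + (∂f/∂z) dz. The components of the vector representation are exactly the entries of grad f in Cartesian coordinates:
  ∂f/∂x = -6*x*z
  ∂f/∂y = 0
  ∂f/∂z = -3*x^2 - 2.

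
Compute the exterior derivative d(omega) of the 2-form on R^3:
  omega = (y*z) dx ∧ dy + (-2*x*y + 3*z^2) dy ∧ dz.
d(omega) = (-y) dx ∧ dy ∧ dz

For a 2-form omega = sum_{i<j} g_{ij} dx_i ∧ dx_j, the exterior derivative is
  d(omega) = sum_{i<j} d(g_{ij}) ∧ dx_i ∧ dx_j = sum_{i<j, k} (∂g_{ij}/∂x_k) dx_k ∧ dx_i ∧ dx_j.
Expand each term, using dx_k ∧ dx_i ∧ dx_j = sgn(permutation) dx_{(a)} ∧ dx_{(b)} ∧ dx_{(c)} with (a < b < c) sorted:
  d(y*z) includes (∂/∂z)(y*z) dz = (y) dz, which multiplied by dx ∧ dy gives (y) dx ∧ dy ∧ dz
  d(-2*x*y + 3*z^2) includes (∂/∂x)(-2*x*y + 3*z^2) dx = (-2*y) dx, which multiplied by dy ∧ dz gives (-2*y) dx ∧ dy ∧ dz
Collecting like 3-forms: d(omega) = (-y) dx ∧ dy ∧ dz.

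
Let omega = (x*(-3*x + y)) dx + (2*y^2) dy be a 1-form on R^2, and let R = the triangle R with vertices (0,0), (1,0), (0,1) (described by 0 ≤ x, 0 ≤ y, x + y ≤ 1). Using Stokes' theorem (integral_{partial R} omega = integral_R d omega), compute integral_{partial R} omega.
integral_(partial R) omega = -1/6

Stokes: integral_partial_R omega = integral_R d omega with d omega = (∂Q/∂x - ∂P/∂y) dx ∧ dy.
  ∂Q/∂x = 0
  ∂P/∂y = x
  integrand = ∂Q/∂x - ∂P/∂y = -x.
Integrating over R: integral_0^1 integral_0^{1-x} (-x) dy dx = -1/6.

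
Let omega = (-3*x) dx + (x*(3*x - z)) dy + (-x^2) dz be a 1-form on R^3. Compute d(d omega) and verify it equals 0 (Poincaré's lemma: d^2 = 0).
d(d omega) = 0

Step 1: d omega = sum_{i<j} (∂f_j/∂x_i - ∂f_i/∂x_j) dx_i ∧ dx_j:
  coeff of dx ∧ dy: 6*x - z
  coeff of dx ∧ dz: -2*x
  coeff of dy ∧ dz: x
Step 2: Apply d again to each 2-form coefficient. The only possible 3-form in R^3 is dx ∧ dy ∧ dz, with coefficient
  ∂(coeff of dy∧dz)/∂x - ∂(coeff of dx∧dz)/∂y + ∂(coeff of dx∧dy)/∂z
  = ∂/∂x (x) - ∂/∂y (-2*x) + ∂/∂z (6*x - z).
Each of these terms simplifies to sums of mixed partials that cancel in pairs. The result is 0 (by equality of mixed partials for smooth functions — Schwarz / Clairaut).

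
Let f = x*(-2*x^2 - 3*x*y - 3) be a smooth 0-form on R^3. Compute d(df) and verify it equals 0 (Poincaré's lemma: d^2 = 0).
d(df) = 0

Step 1: df = sum_i (∂f/∂x_i) dx_i = (-6*x^2 - 6*x*y - 3) dx + (-3*x^2) dy + (0) dz.
Step 2: Apply d again. Using the 1-form formula, the coefficient of dx ∧ dy in d(df) is ∂^2 f/∂x ∂y - ∂^2 f/∂y ∂x = (-6*x) - (-6*x) = 0 (equality of mixed partials for smooth f).
Similarly for dx ∧ dz and dy ∧ dz — all coefficients vanish. So d(df) = 0.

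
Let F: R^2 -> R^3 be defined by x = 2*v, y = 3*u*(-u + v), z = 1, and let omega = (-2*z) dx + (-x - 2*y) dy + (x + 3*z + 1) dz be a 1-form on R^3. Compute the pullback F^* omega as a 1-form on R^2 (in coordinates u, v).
F^* omega = (-36*u^3 + 54*u^2*v - 18*u*v^2 + 12*u*v - 6*v^2) du + (18*u^3 - 18*u^2*v - 6*u*v - 4) dv

Using F^*(f dg) = (f ∘ F) d(g ∘ F), substitute each coordinate x_i by F_i(u, v) in f_i, and replace dx_i by d F_i = (∂F_i/∂u) du + (∂F_i/∂v) dv.
  For the x component: f_1(F) = -2; d F_1 = (0) du + (2) dv
  For the y component: f_2(F) = 6*u^2 - 6*u*v - 2*v; d F_2 = (-6*u + 3*v) du + (3*u) dv
  For the z component: f_3(F) = 2*v + 4; d F_3 = (0) du + (0) dv
Combining and collecting du, dv coefficients:
  coeff of du: -36*u^3 + 54*u^2*v - 18*u*v^2 + 12*u*v - 6*v^2
  coeff of dv: 18*u^3 - 18*u^2*v - 6*u*v - 4
F^* omega = (-36*u^3 + 54*u^2*v - 18*u*v^2 + 12*u*v - 6*v^2) du + (18*u^3 - 18*u^2*v - 6*u*v - 4) dv.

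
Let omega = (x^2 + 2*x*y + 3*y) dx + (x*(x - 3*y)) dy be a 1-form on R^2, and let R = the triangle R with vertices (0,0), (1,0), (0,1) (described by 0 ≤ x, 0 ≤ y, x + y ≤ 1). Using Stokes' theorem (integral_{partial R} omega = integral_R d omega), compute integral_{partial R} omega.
integral_(partial R) omega = -2

Stokes: integral_partial_R omega = integral_R d omega with d omega = (∂Q/∂x - ∂P/∂y) dx ∧ dy.
  ∂Q/∂x = 2*x - 3*y
  ∂P/∂y = 2*x + 3
  integrand = ∂Q/∂x - ∂P/∂y = -3*y - 3.
Integrating over R: integral_0^1 integral_0^{1-x} (-3*y - 3) dy dx = -2.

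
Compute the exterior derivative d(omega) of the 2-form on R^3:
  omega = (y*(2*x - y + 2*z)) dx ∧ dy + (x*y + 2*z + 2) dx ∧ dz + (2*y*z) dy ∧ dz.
d(omega) = (-x + 2*y) dx ∧ dy ∧ dz

For a 2-form omega = sum_{i<j} g_{ij} dx_i ∧ dx_j, the exterior derivative is
  d(omega) = sum_{i<j} d(g_{ij}) ∧ dx_i ∧ dx_j = sum_{i<j, k} (∂g_{ij}/∂x_k) dx_k ∧ dx_i ∧ dx_j.
Expand each term, using dx_k ∧ dx_i ∧ dx_j = sgn(permutation) dx_{(a)} ∧ dx_{(b)} ∧ dx_{(c)} with (a < b < c) sorted:
  d(y*(2*x - y + 2*z)) includes (∂/∂z)(y*(2*x - y + 2*z)) dz = (2*y) dz, which multiplied by dx ∧ dy gives (2*y) dx ∧ dy ∧ dz
  d(x*y + 2*z + 2) includes (∂/∂y)(x*y + 2*z + 2) dy = (x) dy, which multiplied by dx ∧ dz gives (-x) dx ∧ dy ∧ dz
Collecting like 3-forms: d(omega) = (-x + 2*y) dx ∧ dy ∧ dz.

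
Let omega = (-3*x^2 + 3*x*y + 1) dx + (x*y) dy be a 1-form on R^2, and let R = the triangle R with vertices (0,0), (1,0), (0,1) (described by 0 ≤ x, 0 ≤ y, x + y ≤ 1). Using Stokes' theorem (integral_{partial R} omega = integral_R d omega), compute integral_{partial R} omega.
integral_(partial R) omega = -1/3

Stokes: integral_partial_R omega = integral_R d omega with d omega = (∂Q/∂x - ∂P/∂y) dx ∧ dy.
  ∂Q/∂x = y
  ∂P/∂y = 3*x
  integrand = ∂Q/∂x - ∂P/∂y = -3*x + y.
Integrating over R: integral_0^1 integral_0^{1-x} (-3*x + y) dy dx = -1/3.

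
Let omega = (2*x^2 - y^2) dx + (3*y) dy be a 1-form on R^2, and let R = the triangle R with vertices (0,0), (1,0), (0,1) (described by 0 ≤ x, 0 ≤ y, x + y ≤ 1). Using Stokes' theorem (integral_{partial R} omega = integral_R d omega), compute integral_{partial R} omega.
integral_(partial R) omega = 1/3

Stokes: integral_partial_R omega = integral_R d omega with d omega = (∂Q/∂x - ∂P/∂y) dx ∧ dy.
  ∂Q/∂x = 0
  ∂P/∂y = -2*y
  integrand = ∂Q/∂x - ∂P/∂y = 2*y.
Integrating over R: integral_0^1 integral_0^{1-x} (2*y) dy dx = 1/3.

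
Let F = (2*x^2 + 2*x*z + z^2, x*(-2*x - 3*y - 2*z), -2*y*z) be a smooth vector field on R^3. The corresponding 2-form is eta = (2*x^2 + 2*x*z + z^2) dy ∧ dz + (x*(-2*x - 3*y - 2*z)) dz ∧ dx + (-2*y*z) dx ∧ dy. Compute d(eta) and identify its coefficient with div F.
d(eta) = (x - 2*y + 2*z) dx ∧ dy ∧ dz; div F = x - 2*y + 2*z

For a 2-form in R^3 of the form above, applying d gives a 3-form with coefficient ∂P/∂x + ∂Q/∂y + ∂R/∂z:
  ∂P/∂x = 4*x + 2*z
  ∂Q/∂y = -3*x
  ∂R/∂z = -2*y
Sum = x - 2*y + 2*z, which is exactly div F.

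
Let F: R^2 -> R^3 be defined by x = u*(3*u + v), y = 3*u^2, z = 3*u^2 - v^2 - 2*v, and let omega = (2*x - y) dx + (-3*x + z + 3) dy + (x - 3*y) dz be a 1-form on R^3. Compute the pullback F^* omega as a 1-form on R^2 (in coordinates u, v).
F^* omega = (u*(-54*u^2 + 3*u*v - 4*v^2 - 12*v + 18)) du + (u*(3*u^2 + 14*u*v + 12*u - 2*v^2 - 2*v)) dv

Using F^*(f dg) = (f ∘ F) d(g ∘ F), substitute each coordinate x_i by F_i(u, v) in f_i, and replace dx_i by d F_i = (∂F_i/∂u) du + (∂F_i/∂v) dv.
  For the x component: f_1(F) = u*(3*u + 2*v); d F_1 = (6*u + v) du + (u) dv
  For the y component: f_2(F) = -6*u^2 - 3*u*v - v^2 - 2*v + 3; d F_2 = (6*u) du + (0) dv
  For the z component: f_3(F) = u*(-6*u + v); d F_3 = (6*u) du + (-2*v - 2) dv
Combining and collecting du, dv coefficients:
  coeff of du: u*(-54*u^2 + 3*u*v - 4*v^2 - 12*v + 18)
  coeff of dv: u*(3*u^2 + 14*u*v + 12*u - 2*v^2 - 2*v)
F^* omega = (u*(-54*u^2 + 3*u*v - 4*v^2 - 12*v + 18)) du + (u*(3*u^2 + 14*u*v + 12*u - 2*v^2 - 2*v)) dv.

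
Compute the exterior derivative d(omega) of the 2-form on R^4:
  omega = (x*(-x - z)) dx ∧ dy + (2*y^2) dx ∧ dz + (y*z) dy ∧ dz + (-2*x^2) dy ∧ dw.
d(omega) = (-x - 4*y) dx ∧ dy ∧ dz + (-4*x) dx ∧ dy ∧ dw

For a 2-form omega = sum_{i<j} g_{ij} dx_i ∧ dx_j, the exterior derivative is
  d(omega) = sum_{i<j} d(g_{ij}) ∧ dx_i ∧ dx_j = sum_{i<j, k} (∂g_{ij}/∂x_k) dx_k ∧ dx_i ∧ dx_j.
Expand each term, using dx_k ∧ dx_i ∧ dx_j = sgn(permutation) dx_{(a)} ∧ dx_{(b)} ∧ dx_{(c)} with (a < b < c) sorted:
  d(x*(-x - z)) includes (∂/∂z)(x*(-x - z)) dz = (-x) dz, which multiplied by dx ∧ dy gives (-x) dx ∧ dy ∧ dz
  d(2*y^2) includes (∂/∂y)(2*y^2) dy = (4*y) dy, which multiplied by dx ∧ dz gives (-4*y) dx ∧ dy ∧ dz
  d(-2*x^2) includes (∂/∂x)(-2*x^2) dx = (-4*x) dx, which multiplied by dy ∧ dw gives (-4*x) dx ∧ dy ∧ dw
Collecting like 3-forms: d(omega) = (-x - 4*y) dx ∧ dy ∧ dz + (-4*x) dx ∧ dy ∧ dw.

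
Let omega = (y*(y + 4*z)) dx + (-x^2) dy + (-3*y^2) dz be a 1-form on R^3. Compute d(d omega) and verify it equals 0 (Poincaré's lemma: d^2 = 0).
d(d omega) = 0

Step 1: d omega = sum_{i<j} (∂f_j/∂x_i - ∂f_i/∂x_j) dx_i ∧ dx_j:
  coeff of dx ∧ dy: -2*x - 2*y - 4*z
  coeff of dx ∧ dz: -4*y
  coeff of dy ∧ dz: -6*y
Step 2: Apply d again to each 2-form coefficient. The only possible 3-form in R^3 is dx ∧ dy ∧ dz, with coefficient
  ∂(coeff of dy∧dz)/∂x - ∂(coeff of dx∧dz)/∂y + ∂(coeff of dx∧dy)/∂z
  = ∂/∂x (-6*y) - ∂/∂y (-4*y) + ∂/∂z (-2*x - 2*y - 4*z).
Each of these terms simplifies to sums of mixed partials that cancel in pairs. The result is 0 (by equality of mixed partials for smooth functions — Schwarz / Clairaut).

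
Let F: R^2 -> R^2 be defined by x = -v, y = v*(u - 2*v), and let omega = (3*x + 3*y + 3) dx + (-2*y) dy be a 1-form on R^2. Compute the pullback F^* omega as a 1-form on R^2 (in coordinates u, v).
F^* omega = (2*v^2*(-u + 2*v)) du + (-2*u^2*v + 12*u*v^2 - 3*u*v - 16*v^3 + 6*v^2 + 3*v - 3) dv

Using F^*(f dg) = (f ∘ F) d(g ∘ F), substitute each coordinate x_i by F_i(u, v) in f_i, and replace dx_i by d F_i = (∂F_i/∂u) du + (∂F_i/∂v) dv.
  For the x component: f_1(F) = 3*u*v - 6*v^2 - 3*v + 3; d F_1 = (0) du + (-1) dv
  For the y component: f_2(F) = 2*v*(-u + 2*v); d F_2 = (v) du + (u - 4*v) dv
Combining and collecting du, dv coefficients:
  coeff of du: 2*v^2*(-u + 2*v)
  coeff of dv: -2*u^2*v + 12*u*v^2 - 3*u*v - 16*v^3 + 6*v^2 + 3*v - 3
F^* omega = (2*v^2*(-u + 2*v)) du + (-2*u^2*v + 12*u*v^2 - 3*u*v - 16*v^3 + 6*v^2 + 3*v - 3) dv.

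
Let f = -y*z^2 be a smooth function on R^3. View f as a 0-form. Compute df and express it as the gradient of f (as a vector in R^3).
df = (0) dx + (-z^2) dy + (-2*y*z) dz; grad f = (0, -z^2, -2*y*z)

For a 0-form f, d f = (∂f/∂x) dx + (∂f/∂y) dy + (∂f/∂z) dz. The components of the vector representation are exactly the entries of grad f in Cartesian coordinates:
  ∂f/∂x = 0
  ∂f/∂y = -z^2
  ∂f/∂z = -2*y*z.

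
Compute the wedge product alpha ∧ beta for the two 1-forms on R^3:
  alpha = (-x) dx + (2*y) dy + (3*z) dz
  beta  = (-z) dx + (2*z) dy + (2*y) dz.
alpha ∧ beta = (2*z*(-x + y)) dx ∧ dy + (-2*x*y + 3*z^2) dx ∧ dz + (4*y^2 - 6*z^2) dy ∧ dz

Distribute the wedge, using dx_i ∧ dx_j = -dx_j ∧ dx_i and dx_i ∧ dx_i = 0. For each pair (i, j) with i < j, the coefficient of dx_i ∧ dx_j in alpha ∧ beta is (alpha_i * beta_j - alpha_j * beta_i). Collecting: alpha ∧ beta = (2*z*(-x + y)) dx ∧ dy + (-2*x*y + 3*z^2) dx ∧ dz + (4*y^2 - 6*z^2) dy ∧ dz.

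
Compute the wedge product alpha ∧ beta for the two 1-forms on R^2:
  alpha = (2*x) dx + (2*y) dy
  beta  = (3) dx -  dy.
alpha ∧ beta = (-2*x - 6*y) dx ∧ dy

Distribute the wedge, using dx_i ∧ dx_j = -dx_j ∧ dx_i and dx_i ∧ dx_i = 0. For each pair (i, j) with i < j, the coefficient of dx_i ∧ dx_j in alpha ∧ beta is (alpha_i * beta_j - alpha_j * beta_i). Collecting: alpha ∧ beta = (-2*x - 6*y) dx ∧ dy.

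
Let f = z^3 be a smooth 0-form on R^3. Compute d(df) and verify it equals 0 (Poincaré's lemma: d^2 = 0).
d(df) = 0

Step 1: df = sum_i (∂f/∂x_i) dx_i = (0) dx + (0) dy + (3*z^2) dz.
Step 2: Apply d again. Using the 1-form formula, the coefficient of dx ∧ dy in d(df) is ∂^2 f/∂x ∂y - ∂^2 f/∂y ∂x = (0) - (0) = 0 (equality of mixed partials for smooth f).
Similarly for dx ∧ dz and dy ∧ dz — all coefficients vanish. So d(df) = 0.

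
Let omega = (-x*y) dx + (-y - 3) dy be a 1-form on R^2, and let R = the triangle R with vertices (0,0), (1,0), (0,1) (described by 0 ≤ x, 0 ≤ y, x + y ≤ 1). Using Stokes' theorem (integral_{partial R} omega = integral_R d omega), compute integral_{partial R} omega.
integral_(partial R) omega = 1/6

Stokes: integral_partial_R omega = integral_R d omega with d omega = (∂Q/∂x - ∂P/∂y) dx ∧ dy.
  ∂Q/∂x = 0
  ∂P/∂y = -x
  integrand = ∂Q/∂x - ∂P/∂y = x.
Integrating over R: integral_0^1 integral_0^{1-x} (x) dy dx = 1/6.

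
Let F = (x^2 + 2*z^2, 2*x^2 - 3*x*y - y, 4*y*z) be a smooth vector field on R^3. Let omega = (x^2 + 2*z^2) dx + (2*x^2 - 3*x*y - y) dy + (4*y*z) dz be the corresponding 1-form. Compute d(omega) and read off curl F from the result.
d(omega) = (4*z) dy ∧ dz + (4*z) dz ∧ dx + (4*x - 3*y) dx ∧ dy; curl F = (4*z, 4*z, 4*x - 3*y)

d omega = sum_{i<j} (∂f_j/∂x_i - ∂f_i/∂x_j) dx_i ∧ dx_j. Under the identification (dy ∧ dz, dz ∧ dx, dx ∧ dy) ↔ (e_x, e_y, e_z), the coefficients are exactly the components of curl F. Compute:
  ∂R/∂y - ∂Q/∂z = (4*z) - (0) = 4*z
  ∂P/∂z - ∂R/∂x = (4*z) - (0) = 4*z
  ∂Q/∂x - ∂P/∂y = (4*x - 3*y) - (0) = 4*x - 3*y.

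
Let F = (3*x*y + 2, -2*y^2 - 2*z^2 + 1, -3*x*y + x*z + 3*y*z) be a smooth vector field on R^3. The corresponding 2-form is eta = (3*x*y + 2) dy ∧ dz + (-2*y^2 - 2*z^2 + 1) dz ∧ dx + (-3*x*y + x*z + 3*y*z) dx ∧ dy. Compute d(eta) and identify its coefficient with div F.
d(eta) = (x + 2*y) dx ∧ dy ∧ dz; div F = x + 2*y

For a 2-form in R^3 of the form above, applying d gives a 3-form with coefficient ∂P/∂x + ∂Q/∂y + ∂R/∂z:
  ∂P/∂x = 3*y
  ∂Q/∂y = -4*y
  ∂R/∂z = x + 3*y
Sum = x + 2*y, which is exactly div F.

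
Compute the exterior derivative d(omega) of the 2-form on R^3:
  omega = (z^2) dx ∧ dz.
d(omega) = 0

For a 2-form omega = sum_{i<j} g_{ij} dx_i ∧ dx_j, the exterior derivative is
  d(omega) = sum_{i<j} d(g_{ij}) ∧ dx_i ∧ dx_j = sum_{i<j, k} (∂g_{ij}/∂x_k) dx_k ∧ dx_i ∧ dx_j.
Expand each term, using dx_k ∧ dx_i ∧ dx_j = sgn(permutation) dx_{(a)} ∧ dx_{(b)} ∧ dx_{(c)} with (a < b < c) sorted:

Collecting like 3-forms: d(omega) = 0.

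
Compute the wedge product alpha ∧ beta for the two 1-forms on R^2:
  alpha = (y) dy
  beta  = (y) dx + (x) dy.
alpha ∧ beta = (-y^2) dx ∧ dy

Distribute the wedge, using dx_i ∧ dx_j = -dx_j ∧ dx_i and dx_i ∧ dx_i = 0. For each pair (i, j) with i < j, the coefficient of dx_i ∧ dx_j in alpha ∧ beta is (alpha_i * beta_j - alpha_j * beta_i). Collecting: alpha ∧ beta = (-y^2) dx ∧ dy.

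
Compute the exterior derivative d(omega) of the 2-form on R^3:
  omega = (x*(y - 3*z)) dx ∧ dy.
d(omega) = (-3*x) dx ∧ dy ∧ dz

For a 2-form omega = sum_{i<j} g_{ij} dx_i ∧ dx_j, the exterior derivative is
  d(omega) = sum_{i<j} d(g_{ij}) ∧ dx_i ∧ dx_j = sum_{i<j, k} (∂g_{ij}/∂x_k) dx_k ∧ dx_i ∧ dx_j.
Expand each term, using dx_k ∧ dx_i ∧ dx_j = sgn(permutation) dx_{(a)} ∧ dx_{(b)} ∧ dx_{(c)} with (a < b < c) sorted:
  d(x*(y - 3*z)) includes (∂/∂z)(x*(y - 3*z)) dz = (-3*x) dz, which multiplied by dx ∧ dy gives (-3*x) dx ∧ dy ∧ dz
Collecting like 3-forms: d(omega) = (-3*x) dx ∧ dy ∧ dz.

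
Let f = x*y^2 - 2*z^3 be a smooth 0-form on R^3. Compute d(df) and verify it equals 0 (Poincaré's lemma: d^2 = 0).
d(df) = 0

Step 1: df = sum_i (∂f/∂x_i) dx_i = (y^2) dx + (2*x*y) dy + (-6*z^2) dz.
Step 2: Apply d again. Using the 1-form formula, the coefficient of dx ∧ dy in d(df) is ∂^2 f/∂x ∂y - ∂^2 f/∂y ∂x = (2*y) - (2*y) = 0 (equality of mixed partials for smooth f).
Similarly for dx ∧ dz and dy ∧ dz — all coefficients vanish. So d(df) = 0.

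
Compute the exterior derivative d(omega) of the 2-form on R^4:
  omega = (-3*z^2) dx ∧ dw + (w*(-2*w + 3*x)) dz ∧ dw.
d(omega) = (3*w + 6*z) dx ∧ dz ∧ dw

For a 2-form omega = sum_{i<j} g_{ij} dx_i ∧ dx_j, the exterior derivative is
  d(omega) = sum_{i<j} d(g_{ij}) ∧ dx_i ∧ dx_j = sum_{i<j, k} (∂g_{ij}/∂x_k) dx_k ∧ dx_i ∧ dx_j.
Expand each term, using dx_k ∧ dx_i ∧ dx_j = sgn(permutation) dx_{(a)} ∧ dx_{(b)} ∧ dx_{(c)} with (a < b < c) sorted:
  d(-3*z^2) includes (∂/∂z)(-3*z^2) dz = (-6*z) dz, which multiplied by dx ∧ dw gives (6*z) dx ∧ dz ∧ dw
  d(w*(-2*w + 3*x)) includes (∂/∂x)(w*(-2*w + 3*x)) dx = (3*w) dx, which multiplied by dz ∧ dw gives (3*w) dx ∧ dz ∧ dw
Collecting like 3-forms: d(omega) = (3*w + 6*z) dx ∧ dz ∧ dw.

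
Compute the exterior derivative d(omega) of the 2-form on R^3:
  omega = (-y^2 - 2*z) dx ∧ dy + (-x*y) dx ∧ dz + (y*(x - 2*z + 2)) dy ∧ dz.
d(omega) = (x + y - 2) dx ∧ dy ∧ dz

For a 2-form omega = sum_{i<j} g_{ij} dx_i ∧ dx_j, the exterior derivative is
  d(omega) = sum_{i<j} d(g_{ij}) ∧ dx_i ∧ dx_j = sum_{i<j, k} (∂g_{ij}/∂x_k) dx_k ∧ dx_i ∧ dx_j.
Expand each term, using dx_k ∧ dx_i ∧ dx_j = sgn(permutation) dx_{(a)} ∧ dx_{(b)} ∧ dx_{(c)} with (a < b < c) sorted:
  d(-y^2 - 2*z) includes (∂/∂z)(-y^2 - 2*z) dz = (-2) dz, which multiplied by dx ∧ dy gives (-2) dx ∧ dy ∧ dz
  d(-x*y) includes (∂/∂y)(-x*y) dy = (-x) dy, which multiplied by dx ∧ dz gives (x) dx ∧ dy ∧ dz
  d(y*(x - 2*z + 2)) includes (∂/∂x)(y*(x - 2*z + 2)) dx = (y) dx, which multiplied by dy ∧ dz gives (y) dx ∧ dy ∧ dz
Collecting like 3-forms: d(omega) = (x + y - 2) dx ∧ dy ∧ dz.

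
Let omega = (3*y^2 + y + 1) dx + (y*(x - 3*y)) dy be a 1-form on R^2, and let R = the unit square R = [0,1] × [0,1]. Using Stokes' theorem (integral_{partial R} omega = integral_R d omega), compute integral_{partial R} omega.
integral_(partial R) omega = -7/2

Stokes: integral_partial_R omega = integral_R d omega with d omega = (∂Q/∂x - ∂P/∂y) dx ∧ dy.
  ∂Q/∂x = y
  ∂P/∂y = 6*y + 1
  integrand = ∂Q/∂x - ∂P/∂y = -5*y - 1.
Integrating over R: integral_0^1 integral_0^1 (-5*y - 1) dx dy = -7/2.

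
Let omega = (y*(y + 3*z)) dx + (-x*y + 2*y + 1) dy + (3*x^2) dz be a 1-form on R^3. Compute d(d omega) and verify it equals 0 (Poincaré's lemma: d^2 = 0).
d(d omega) = 0

Step 1: d omega = sum_{i<j} (∂f_j/∂x_i - ∂f_i/∂x_j) dx_i ∧ dx_j:
  coeff of dx ∧ dy: -3*y - 3*z
  coeff of dx ∧ dz: 6*x - 3*y
  coeff of dy ∧ dz: 0
Step 2: Apply d again to each 2-form coefficient. The only possible 3-form in R^3 is dx ∧ dy ∧ dz, with coefficient
  ∂(coeff of dy∧dz)/∂x - ∂(coeff of dx∧dz)/∂y + ∂(coeff of dx∧dy)/∂z
  = ∂/∂x (0) - ∂/∂y (6*x - 3*y) + ∂/∂z (-3*y - 3*z).
Each of these terms simplifies to sums of mixed partials that cancel in pairs. The result is 0 (by equality of mixed partials for smooth functions — Schwarz / Clairaut).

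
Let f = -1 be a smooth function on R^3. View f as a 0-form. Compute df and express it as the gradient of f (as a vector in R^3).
df = (0) dx + (0) dy + (0) dz; grad f = (0, 0, 0)

For a 0-form f, d f = (∂f/∂x) dx + (∂f/∂y) dy + (∂f/∂z) dz. The components of the vector representation are exactly the entries of grad f in Cartesian coordinates:
  ∂f/∂x = 0
  ∂f/∂y = 0
  ∂f/∂z = 0.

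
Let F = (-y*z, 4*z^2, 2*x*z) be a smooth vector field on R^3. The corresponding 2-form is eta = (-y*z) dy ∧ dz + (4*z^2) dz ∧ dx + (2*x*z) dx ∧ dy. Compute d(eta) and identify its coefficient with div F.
d(eta) = (2*x) dx ∧ dy ∧ dz; div F = 2*x

For a 2-form in R^3 of the form above, applying d gives a 3-form with coefficient ∂P/∂x + ∂Q/∂y + ∂R/∂z:
  ∂P/∂x = 0
  ∂Q/∂y = 0
  ∂R/∂z = 2*x
Sum = 2*x, which is exactly div F.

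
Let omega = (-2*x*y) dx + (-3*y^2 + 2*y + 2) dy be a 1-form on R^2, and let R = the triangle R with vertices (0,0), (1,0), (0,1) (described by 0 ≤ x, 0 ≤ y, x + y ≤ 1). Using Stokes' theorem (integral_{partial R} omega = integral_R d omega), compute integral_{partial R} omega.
integral_(partial R) omega = 1/3

Stokes: integral_partial_R omega = integral_R d omega with d omega = (∂Q/∂x - ∂P/∂y) dx ∧ dy.
  ∂Q/∂x = 0
  ∂P/∂y = -2*x
  integrand = ∂Q/∂x - ∂P/∂y = 2*x.
Integrating over R: integral_0^1 integral_0^{1-x} (2*x) dy dx = 1/3.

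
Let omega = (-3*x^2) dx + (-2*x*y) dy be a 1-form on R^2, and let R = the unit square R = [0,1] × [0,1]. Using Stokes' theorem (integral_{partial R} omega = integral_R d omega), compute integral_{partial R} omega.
integral_(partial R) omega = -1

Stokes: integral_partial_R omega = integral_R d omega with d omega = (∂Q/∂x - ∂P/∂y) dx ∧ dy.
  ∂Q/∂x = -2*y
  ∂P/∂y = 0
  integrand = ∂Q/∂x - ∂P/∂y = -2*y.
Integrating over R: integral_0^1 integral_0^1 (-2*y) dx dy = -1.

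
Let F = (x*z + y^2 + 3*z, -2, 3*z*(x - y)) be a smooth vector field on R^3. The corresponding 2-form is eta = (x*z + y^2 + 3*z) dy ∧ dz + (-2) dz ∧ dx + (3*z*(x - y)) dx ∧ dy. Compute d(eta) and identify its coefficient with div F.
d(eta) = (3*x - 3*y + z) dx ∧ dy ∧ dz; div F = 3*x - 3*y + z

For a 2-form in R^3 of the form above, applying d gives a 3-form with coefficient ∂P/∂x + ∂Q/∂y + ∂R/∂z:
  ∂P/∂x = z
  ∂Q/∂y = 0
  ∂R/∂z = 3*x - 3*y
Sum = 3*x - 3*y + z, which is exactly div F.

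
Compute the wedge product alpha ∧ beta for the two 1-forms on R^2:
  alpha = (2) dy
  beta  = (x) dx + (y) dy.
alpha ∧ beta = (-2*x) dx ∧ dy

Distribute the wedge, using dx_i ∧ dx_j = -dx_j ∧ dx_i and dx_i ∧ dx_i = 0. For each pair (i, j) with i < j, the coefficient of dx_i ∧ dx_j in alpha ∧ beta is (alpha_i * beta_j - alpha_j * beta_i). Collecting: alpha ∧ beta = (-2*x) dx ∧ dy.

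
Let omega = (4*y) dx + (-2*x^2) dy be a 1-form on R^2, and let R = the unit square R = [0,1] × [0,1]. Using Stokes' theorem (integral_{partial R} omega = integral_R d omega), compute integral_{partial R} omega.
integral_(partial R) omega = -6

Stokes: integral_partial_R omega = integral_R d omega with d omega = (∂Q/∂x - ∂P/∂y) dx ∧ dy.
  ∂Q/∂x = -4*x
  ∂P/∂y = 4
  integrand = ∂Q/∂x - ∂P/∂y = -4*x - 4.
Integrating over R: integral_0^1 integral_0^1 (-4*x - 4) dx dy = -6.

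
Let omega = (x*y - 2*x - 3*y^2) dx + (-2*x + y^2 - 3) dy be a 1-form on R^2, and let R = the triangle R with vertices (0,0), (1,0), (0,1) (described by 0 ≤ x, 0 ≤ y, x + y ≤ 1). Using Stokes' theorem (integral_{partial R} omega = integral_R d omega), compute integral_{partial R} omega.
integral_(partial R) omega = -1/6

Stokes: integral_partial_R omega = integral_R d omega with d omega = (∂Q/∂x - ∂P/∂y) dx ∧ dy.
  ∂Q/∂x = -2
  ∂P/∂y = x - 6*y
  integrand = ∂Q/∂x - ∂P/∂y = -x + 6*y - 2.
Integrating over R: integral_0^1 integral_0^{1-x} (-x + 6*y - 2) dy dx = -1/6.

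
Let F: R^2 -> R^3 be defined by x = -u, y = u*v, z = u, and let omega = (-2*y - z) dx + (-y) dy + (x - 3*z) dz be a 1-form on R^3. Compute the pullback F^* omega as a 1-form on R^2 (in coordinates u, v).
F^* omega = (u*(-v^2 + 2*v - 3)) du + (-u^2*v) dv

Using F^*(f dg) = (f ∘ F) d(g ∘ F), substitute each coordinate x_i by F_i(u, v) in f_i, and replace dx_i by d F_i = (∂F_i/∂u) du + (∂F_i/∂v) dv.
  For the x component: f_1(F) = u*(-2*v - 1); d F_1 = (-1) du + (0) dv
  For the y component: f_2(F) = -u*v; d F_2 = (v) du + (u) dv
  For the z component: f_3(F) = -4*u; d F_3 = (1) du + (0) dv
Combining and collecting du, dv coefficients:
  coeff of du: u*(-v^2 + 2*v - 3)
  coeff of dv: -u^2*v
F^* omega = (u*(-v^2 + 2*v - 3)) du + (-u^2*v) dv.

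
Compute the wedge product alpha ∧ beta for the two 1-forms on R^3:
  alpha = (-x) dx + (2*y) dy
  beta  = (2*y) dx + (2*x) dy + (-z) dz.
alpha ∧ beta = (-2*x^2 - 4*y^2) dx ∧ dy + (x*z) dx ∧ dz + (-2*y*z) dy ∧ dz

Distribute the wedge, using dx_i ∧ dx_j = -dx_j ∧ dx_i and dx_i ∧ dx_i = 0. For each pair (i, j) with i < j, the coefficient of dx_i ∧ dx_j in alpha ∧ beta is (alpha_i * beta_j - alpha_j * beta_i). Collecting: alpha ∧ beta = (-2*x^2 - 4*y^2) dx ∧ dy + (x*z) dx ∧ dz + (-2*y*z) dy ∧ dz.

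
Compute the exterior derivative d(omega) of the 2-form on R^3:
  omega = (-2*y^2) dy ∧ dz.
d(omega) = 0

For a 2-form omega = sum_{i<j} g_{ij} dx_i ∧ dx_j, the exterior derivative is
  d(omega) = sum_{i<j} d(g_{ij}) ∧ dx_i ∧ dx_j = sum_{i<j, k} (∂g_{ij}/∂x_k) dx_k ∧ dx_i ∧ dx_j.
Expand each term, using dx_k ∧ dx_i ∧ dx_j = sgn(permutation) dx_{(a)} ∧ dx_{(b)} ∧ dx_{(c)} with (a < b < c) sorted:

Collecting like 3-forms: d(omega) = 0.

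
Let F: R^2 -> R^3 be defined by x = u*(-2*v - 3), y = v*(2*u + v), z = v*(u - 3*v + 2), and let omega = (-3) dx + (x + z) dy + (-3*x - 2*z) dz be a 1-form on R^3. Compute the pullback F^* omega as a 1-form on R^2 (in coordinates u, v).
F^* omega = (2*u*v^2 + 3*u*v + 6*v + 9) du + (2*u^2*v + 3*u^2 - 26*u*v^2 - 52*u*v + 24*u - 42*v^3 + 40*v^2 - 8*v) dv

Using F^*(f dg) = (f ∘ F) d(g ∘ F), substitute each coordinate x_i by F_i(u, v) in f_i, and replace dx_i by d F_i = (∂F_i/∂u) du + (∂F_i/∂v) dv.
  For the x component: f_1(F) = -3; d F_1 = (-2*v - 3) du + (-2*u) dv
  For the y component: f_2(F) = -u*v - 3*u - 3*v^2 + 2*v; d F_2 = (2*v) du + (2*u + 2*v) dv
  For the z component: f_3(F) = 4*u*v + 9*u + 6*v^2 - 4*v; d F_3 = (v) du + (u - 6*v + 2) dv
Combining and collecting du, dv coefficients:
  coeff of du: 2*u*v^2 + 3*u*v + 6*v + 9
  coeff of dv: 2*u^2*v + 3*u^2 - 26*u*v^2 - 52*u*v + 24*u - 42*v^3 + 40*v^2 - 8*v
F^* omega = (2*u*v^2 + 3*u*v + 6*v + 9) du + (2*u^2*v + 3*u^2 - 26*u*v^2 - 52*u*v + 24*u - 42*v^3 + 40*v^2 - 8*v) dv.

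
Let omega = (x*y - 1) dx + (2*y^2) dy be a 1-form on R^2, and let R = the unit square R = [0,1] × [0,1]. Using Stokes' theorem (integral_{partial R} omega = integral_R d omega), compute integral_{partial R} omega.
integral_(partial R) omega = -1/2

Stokes: integral_partial_R omega = integral_R d omega with d omega = (∂Q/∂x - ∂P/∂y) dx ∧ dy.
  ∂Q/∂x = 0
  ∂P/∂y = x
  integrand = ∂Q/∂x - ∂P/∂y = -x.
Integrating over R: integral_0^1 integral_0^1 (-x) dx dy = -1/2.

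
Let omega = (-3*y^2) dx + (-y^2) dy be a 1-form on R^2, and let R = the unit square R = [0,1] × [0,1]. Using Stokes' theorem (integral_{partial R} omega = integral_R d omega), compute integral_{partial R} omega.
integral_(partial R) omega = 3

Stokes: integral_partial_R omega = integral_R d omega with d omega = (∂Q/∂x - ∂P/∂y) dx ∧ dy.
  ∂Q/∂x = 0
  ∂P/∂y = -6*y
  integrand = ∂Q/∂x - ∂P/∂y = 6*y.
Integrating over R: integral_0^1 integral_0^1 (6*y) dx dy = 3.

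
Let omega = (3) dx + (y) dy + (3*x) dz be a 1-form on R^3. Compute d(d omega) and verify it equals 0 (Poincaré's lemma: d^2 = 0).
d(d omega) = 0

Step 1: d omega = sum_{i<j} (∂f_j/∂x_i - ∂f_i/∂x_j) dx_i ∧ dx_j:
  coeff of dx ∧ dy: 0
  coeff of dx ∧ dz: 3
  coeff of dy ∧ dz: 0
Step 2: Apply d again to each 2-form coefficient. The only possible 3-form in R^3 is dx ∧ dy ∧ dz, with coefficient
  ∂(coeff of dy∧dz)/∂x - ∂(coeff of dx∧dz)/∂y + ∂(coeff of dx∧dy)/∂z
  = ∂/∂x (0) - ∂/∂y (3) + ∂/∂z (0).
Each of these terms simplifies to sums of mixed partials that cancel in pairs. The result is 0 (by equality of mixed partials for smooth functions — Schwarz / Clairaut).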